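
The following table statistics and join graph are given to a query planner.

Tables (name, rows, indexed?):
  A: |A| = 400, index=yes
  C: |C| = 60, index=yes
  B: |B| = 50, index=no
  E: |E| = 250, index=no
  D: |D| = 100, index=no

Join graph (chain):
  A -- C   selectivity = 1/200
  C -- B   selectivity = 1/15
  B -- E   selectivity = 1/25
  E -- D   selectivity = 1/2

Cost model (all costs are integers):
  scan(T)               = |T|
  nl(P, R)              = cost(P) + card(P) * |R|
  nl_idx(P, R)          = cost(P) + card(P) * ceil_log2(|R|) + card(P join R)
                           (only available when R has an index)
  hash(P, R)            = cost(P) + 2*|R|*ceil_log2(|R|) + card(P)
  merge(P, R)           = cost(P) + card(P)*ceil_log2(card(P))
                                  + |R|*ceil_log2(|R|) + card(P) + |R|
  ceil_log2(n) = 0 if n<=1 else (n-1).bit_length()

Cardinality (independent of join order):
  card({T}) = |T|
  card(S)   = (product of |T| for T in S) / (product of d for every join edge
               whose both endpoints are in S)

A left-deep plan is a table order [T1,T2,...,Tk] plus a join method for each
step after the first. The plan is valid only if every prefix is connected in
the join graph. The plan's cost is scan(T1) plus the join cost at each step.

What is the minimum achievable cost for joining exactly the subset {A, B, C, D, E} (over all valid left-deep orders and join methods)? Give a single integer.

11240

Selinger DP over subsets of {A,B,C,D,E}:
  {A}: scan cost=400, card=400
  {C}: scan cost=60, card=60
  {B}: scan cost=50, card=50
  {E}: scan cost=250, card=250
  {D}: scan cost=100, card=100
  {AC}: card=120; try (A,nl_idx)→720, (C,hash)→1520, (C,nl_idx)→2920, (A,merge)→4480, (C,merge)→4820, (A,hash)→7320 …(+2); best=720 via (A,nl_idx)
  {BC}: card=200; try (C,nl_idx)→550, (B,hash)→720, (C,hash)→820, (C,merge)→820, (B,merge)→830, (C,nl)→3050 …(+1); best=550 via (C,nl_idx)
  {BE}: card=500; try (B,hash)→1100, (E,merge)→2650, (B,merge)→2850, (E,hash)→4100, (E,nl)→12550, (B,nl)→12750; best=1100 via (B,hash)
  {DE}: card=12500; try (D,hash)→1900, (E,merge)→3150, (D,merge)→3300, (E,hash)→4200, (E,nl)→25100, (D,nl)→25250; best=1900 via (D,hash)
  {ABC}: card=400; try (B,hash)→1440, (B,merge)→2030, (A,nl_idx)→2750, (A,merge)→6350, (B,nl)→6720, (A,hash)→7950 …(+1); best=1440 via (B,hash)
  {BCE}: card=2000; try (C,hash)→2320, (E,merge)→4600, (E,hash)→4750, (C,nl_idx)→6100, (C,merge)→6520, (C,nl)→31100 …(+1); best=2320 via (C,hash)
  {BDE}: card=25000; try (D,hash)→3000, (D,merge)→6900, (B,hash)→15000, (D,nl)→51100, (B,merge)→189750, (B,nl)→626900; best=3000 via (D,hash)
  {ABCE}: card=4000; try (E,hash)→5840, (E,merge)→7690, (A,hash)→11520, (A,nl_idx)→24320, (A,merge)→30320, (E,nl)→101440 …(+1); best=5840 via (E,hash)
  {BCDE}: card=100000; try (D,hash)→5720, (D,merge)→27120, (C,hash)→28720, (D,nl)→202320, (C,nl_idx)→253000, (C,merge)→403420 …(+1); best=5720 via (D,hash)
  {ABCDE}: card=200000; try (D,hash)→11240, (D,merge)→58640, (A,hash)→112920, (D,nl)→405840, (A,nl_idx)→1105720, (A,merge)→1809720 …(+1); best=11240 via (D,hash)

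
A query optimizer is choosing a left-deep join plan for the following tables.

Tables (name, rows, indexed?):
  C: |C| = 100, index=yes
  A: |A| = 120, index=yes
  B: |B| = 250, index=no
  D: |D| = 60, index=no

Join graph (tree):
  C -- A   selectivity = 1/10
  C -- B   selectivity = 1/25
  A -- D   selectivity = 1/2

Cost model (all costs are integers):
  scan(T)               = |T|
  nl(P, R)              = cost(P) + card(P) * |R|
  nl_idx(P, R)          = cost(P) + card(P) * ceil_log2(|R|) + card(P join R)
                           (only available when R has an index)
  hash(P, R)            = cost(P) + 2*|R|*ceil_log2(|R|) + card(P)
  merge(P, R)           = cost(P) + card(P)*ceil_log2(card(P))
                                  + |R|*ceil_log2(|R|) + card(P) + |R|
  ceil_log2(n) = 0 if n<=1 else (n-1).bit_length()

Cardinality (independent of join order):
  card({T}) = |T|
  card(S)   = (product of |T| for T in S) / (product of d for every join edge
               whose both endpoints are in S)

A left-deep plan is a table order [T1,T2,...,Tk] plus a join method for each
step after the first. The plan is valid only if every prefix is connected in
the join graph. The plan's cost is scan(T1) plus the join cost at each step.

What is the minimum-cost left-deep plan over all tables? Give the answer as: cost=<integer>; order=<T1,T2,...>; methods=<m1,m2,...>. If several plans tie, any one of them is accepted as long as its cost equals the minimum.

Selinger DP (subsets sized 1..n):
  {C}: scan cost=100, card=100
  {A}: scan cost=120, card=120
  {B}: scan cost=250, card=250
  {D}: scan cost=60, card=60
  {AC}: card=1200; try (C,hash)→1640, (A,merge)→1860, (C,merge)→1880, (A,hash)→1880, (A,nl_idx)→2000, (C,nl_idx)→2160 …(+2); best=1640 via (C,hash)
  {BC}: card=1000; try (C,hash)→1900, (C,nl_idx)→3000, (B,merge)→3150, (C,merge)→3300, (B,hash)→4200, (B,nl)→25100 …(+1); best=1900 via (C,hash)
  {AD}: card=3600; try (D,hash)→960, (A,merge)→1440, (D,merge)→1500, (A,hash)→1800, (A,nl_idx)→4080, (A,nl)→7260 …(+1); best=960 via (D,hash)
  {ABC}: card=12000; try (A,hash)→4580, (B,hash)→6840, (A,merge)→13860, (B,merge)→18290, (A,nl_idx)→20900, (A,nl)→121900 …(+1); best=4580 via (A,hash)
  {ACD}: card=36000; try (D,hash)→3560, (C,hash)→5960, (D,merge)→16460, (C,merge)→48560, (C,nl_idx)→62160, (D,nl)→73640 …(+1); best=3560 via (D,hash)
  {ABCD}: card=360000; try (D,hash)→17300, (B,hash)→43560, (D,merge)→185000, (B,merge)→617810, (D,nl)→724580, (B,nl)→9003560; best=17300 via (D,hash)

cost=17300; order=B,C,A,D; methods=hash,hash,hash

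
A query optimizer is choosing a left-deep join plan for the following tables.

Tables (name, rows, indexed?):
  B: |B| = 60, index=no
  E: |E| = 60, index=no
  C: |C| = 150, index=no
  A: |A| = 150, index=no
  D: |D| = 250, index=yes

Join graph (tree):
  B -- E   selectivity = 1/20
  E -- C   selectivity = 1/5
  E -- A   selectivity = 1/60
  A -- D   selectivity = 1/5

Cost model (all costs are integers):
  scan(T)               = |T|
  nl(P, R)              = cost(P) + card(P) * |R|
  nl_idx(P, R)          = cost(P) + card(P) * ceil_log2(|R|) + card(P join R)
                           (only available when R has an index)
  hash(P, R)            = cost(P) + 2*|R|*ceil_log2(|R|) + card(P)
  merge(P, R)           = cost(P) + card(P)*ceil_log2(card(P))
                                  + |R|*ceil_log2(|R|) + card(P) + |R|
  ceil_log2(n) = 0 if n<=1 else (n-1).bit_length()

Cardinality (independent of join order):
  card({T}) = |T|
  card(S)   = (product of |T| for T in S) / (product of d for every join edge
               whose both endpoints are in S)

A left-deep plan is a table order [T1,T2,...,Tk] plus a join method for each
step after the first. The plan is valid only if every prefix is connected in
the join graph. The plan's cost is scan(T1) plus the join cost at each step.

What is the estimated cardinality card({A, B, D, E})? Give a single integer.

Tables in S: A(150), B(60), D(250), E(60)
Edges inside S: B-E(d=20), E-A(d=60), A-D(d=5)
numerator = 150 * 60 * 250 * 60 = 135000000
denominator = 20 * 60 * 5 = 6000
card(S) = 135000000 / 6000 = 22500

22500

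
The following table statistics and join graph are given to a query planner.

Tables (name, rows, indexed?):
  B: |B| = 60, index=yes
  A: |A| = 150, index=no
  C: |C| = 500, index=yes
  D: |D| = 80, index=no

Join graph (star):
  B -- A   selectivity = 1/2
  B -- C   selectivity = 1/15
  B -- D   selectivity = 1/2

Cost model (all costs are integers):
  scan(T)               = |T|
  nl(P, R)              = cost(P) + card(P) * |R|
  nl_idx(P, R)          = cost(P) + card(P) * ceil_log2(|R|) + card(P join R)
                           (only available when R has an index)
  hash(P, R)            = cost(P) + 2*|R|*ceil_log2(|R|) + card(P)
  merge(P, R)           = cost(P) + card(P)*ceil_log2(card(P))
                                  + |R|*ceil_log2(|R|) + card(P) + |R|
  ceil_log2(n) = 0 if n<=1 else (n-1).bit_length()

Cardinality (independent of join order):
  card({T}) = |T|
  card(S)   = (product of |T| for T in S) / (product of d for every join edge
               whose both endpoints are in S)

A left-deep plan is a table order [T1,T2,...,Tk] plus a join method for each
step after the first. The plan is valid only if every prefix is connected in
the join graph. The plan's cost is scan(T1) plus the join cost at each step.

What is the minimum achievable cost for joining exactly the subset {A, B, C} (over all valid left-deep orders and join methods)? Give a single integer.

Selinger DP over subsets of {A,B,C}:
  {B}: scan cost=60, card=60
  {A}: scan cost=150, card=150
  {C}: scan cost=500, card=500
  {AB}: card=4500; try (B,hash)→1020, (A,merge)→1830, (B,merge)→1920, (A,hash)→2520, (B,nl_idx)→5550, (A,nl)→9060 …(+1); best=1020 via (B,hash)
  {BC}: card=2000; try (B,hash)→1720, (C,nl_idx)→2600, (C,merge)→5480, (B,nl_idx)→5500, (B,merge)→5920, (C,hash)→9120 …(+2); best=1720 via (B,hash)
  {ABC}: card=150000; try (A,hash)→6120, (C,hash)→14520, (A,merge)→27070, (C,merge)→69020, (C,nl_idx)→191520, (A,nl)→301720 …(+1); best=6120 via (A,hash)

6120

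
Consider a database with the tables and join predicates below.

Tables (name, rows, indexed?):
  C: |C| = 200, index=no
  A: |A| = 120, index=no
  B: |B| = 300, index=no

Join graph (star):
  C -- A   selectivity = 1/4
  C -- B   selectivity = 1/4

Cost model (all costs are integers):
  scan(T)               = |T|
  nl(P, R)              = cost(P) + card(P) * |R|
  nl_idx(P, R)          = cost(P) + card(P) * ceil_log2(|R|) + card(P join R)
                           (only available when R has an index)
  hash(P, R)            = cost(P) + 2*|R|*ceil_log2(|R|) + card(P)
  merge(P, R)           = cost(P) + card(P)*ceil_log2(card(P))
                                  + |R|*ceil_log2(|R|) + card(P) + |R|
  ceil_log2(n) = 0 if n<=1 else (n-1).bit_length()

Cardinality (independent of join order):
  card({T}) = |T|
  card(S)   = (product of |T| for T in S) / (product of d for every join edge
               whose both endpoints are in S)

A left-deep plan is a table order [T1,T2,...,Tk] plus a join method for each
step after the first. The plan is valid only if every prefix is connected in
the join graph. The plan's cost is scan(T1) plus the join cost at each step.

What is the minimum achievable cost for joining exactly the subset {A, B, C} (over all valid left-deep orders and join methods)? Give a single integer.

13480

Selinger DP over subsets of {A,B,C}:
  {C}: scan cost=200, card=200
  {A}: scan cost=120, card=120
  {B}: scan cost=300, card=300
  {AC}: card=6000; try (A,hash)→2080, (C,merge)→2880, (A,merge)→2960, (C,hash)→3440, (C,nl)→24120, (A,nl)→24200; best=2080 via (A,hash)
  {BC}: card=15000; try (C,hash)→3800, (B,merge)→5000, (C,merge)→5100, (B,hash)→5800, (B,nl)→60200, (C,nl)→60300; best=3800 via (C,hash)
  {ABC}: card=450000; try (B,hash)→13480, (A,hash)→20480, (B,merge)→89080, (A,merge)→229760, (B,nl)→1802080, (A,nl)→1803800; best=13480 via (B,hash)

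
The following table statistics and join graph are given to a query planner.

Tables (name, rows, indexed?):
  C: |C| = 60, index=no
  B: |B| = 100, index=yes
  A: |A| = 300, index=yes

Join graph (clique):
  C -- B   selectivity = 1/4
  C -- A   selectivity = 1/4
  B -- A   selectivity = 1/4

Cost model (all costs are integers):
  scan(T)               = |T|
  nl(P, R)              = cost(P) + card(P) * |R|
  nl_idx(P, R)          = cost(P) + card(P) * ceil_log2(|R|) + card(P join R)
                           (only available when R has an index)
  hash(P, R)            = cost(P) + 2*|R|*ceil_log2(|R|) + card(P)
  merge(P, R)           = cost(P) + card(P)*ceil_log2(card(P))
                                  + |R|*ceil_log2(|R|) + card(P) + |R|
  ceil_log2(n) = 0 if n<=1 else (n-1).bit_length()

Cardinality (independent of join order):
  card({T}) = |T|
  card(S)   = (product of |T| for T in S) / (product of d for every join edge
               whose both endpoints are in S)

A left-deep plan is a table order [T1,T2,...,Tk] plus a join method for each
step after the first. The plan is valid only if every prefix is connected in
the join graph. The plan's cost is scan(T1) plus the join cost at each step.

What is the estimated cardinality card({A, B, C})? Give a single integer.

28125

Tables in S: A(300), B(100), C(60)
Edges inside S: C-B(d=4), C-A(d=4), B-A(d=4)
numerator = 300 * 100 * 60 = 1800000
denominator = 4 * 4 * 4 = 64
card(S) = 1800000 / 64 = 28125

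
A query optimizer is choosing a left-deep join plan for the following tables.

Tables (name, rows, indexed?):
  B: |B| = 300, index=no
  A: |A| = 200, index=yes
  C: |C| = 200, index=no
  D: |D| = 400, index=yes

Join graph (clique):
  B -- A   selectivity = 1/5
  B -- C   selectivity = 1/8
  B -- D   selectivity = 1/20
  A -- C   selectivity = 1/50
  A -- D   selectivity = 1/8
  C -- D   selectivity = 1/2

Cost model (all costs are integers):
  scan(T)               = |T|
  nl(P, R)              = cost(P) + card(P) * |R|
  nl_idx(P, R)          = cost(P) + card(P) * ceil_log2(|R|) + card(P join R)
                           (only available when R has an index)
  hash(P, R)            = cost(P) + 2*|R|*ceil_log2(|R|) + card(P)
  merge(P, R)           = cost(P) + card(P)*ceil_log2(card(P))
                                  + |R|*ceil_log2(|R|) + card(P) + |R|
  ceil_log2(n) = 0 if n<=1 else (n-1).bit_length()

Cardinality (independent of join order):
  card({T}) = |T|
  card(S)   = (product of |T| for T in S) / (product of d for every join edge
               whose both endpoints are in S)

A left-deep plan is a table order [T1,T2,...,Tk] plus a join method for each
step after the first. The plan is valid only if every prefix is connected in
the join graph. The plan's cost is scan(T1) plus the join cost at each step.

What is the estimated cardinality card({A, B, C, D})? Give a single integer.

Tables in S: A(200), B(300), C(200), D(400)
Edges inside S: B-A(d=5), B-C(d=8), B-D(d=20), A-C(d=50), A-D(d=8), C-D(d=2)
numerator = 200 * 300 * 200 * 400 = 4800000000
denominator = 5 * 8 * 20 * 50 * 8 * 2 = 640000
card(S) = 4800000000 / 640000 = 7500

7500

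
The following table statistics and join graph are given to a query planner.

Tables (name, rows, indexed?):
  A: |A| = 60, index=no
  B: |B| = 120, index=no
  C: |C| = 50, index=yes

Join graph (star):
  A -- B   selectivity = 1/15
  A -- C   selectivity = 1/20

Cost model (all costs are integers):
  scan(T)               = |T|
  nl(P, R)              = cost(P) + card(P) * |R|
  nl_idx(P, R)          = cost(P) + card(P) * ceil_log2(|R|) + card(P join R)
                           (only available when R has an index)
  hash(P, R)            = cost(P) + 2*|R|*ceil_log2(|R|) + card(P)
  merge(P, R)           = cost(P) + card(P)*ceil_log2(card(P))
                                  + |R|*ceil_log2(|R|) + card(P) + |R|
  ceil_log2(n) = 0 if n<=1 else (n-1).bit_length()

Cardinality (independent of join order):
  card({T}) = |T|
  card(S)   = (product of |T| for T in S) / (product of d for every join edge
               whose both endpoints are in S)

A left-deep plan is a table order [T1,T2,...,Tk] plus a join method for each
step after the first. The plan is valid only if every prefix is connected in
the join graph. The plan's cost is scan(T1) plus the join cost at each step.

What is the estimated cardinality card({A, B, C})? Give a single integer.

Tables in S: A(60), B(120), C(50)
Edges inside S: A-B(d=15), A-C(d=20)
numerator = 60 * 120 * 50 = 360000
denominator = 15 * 20 = 300
card(S) = 360000 / 300 = 1200

1200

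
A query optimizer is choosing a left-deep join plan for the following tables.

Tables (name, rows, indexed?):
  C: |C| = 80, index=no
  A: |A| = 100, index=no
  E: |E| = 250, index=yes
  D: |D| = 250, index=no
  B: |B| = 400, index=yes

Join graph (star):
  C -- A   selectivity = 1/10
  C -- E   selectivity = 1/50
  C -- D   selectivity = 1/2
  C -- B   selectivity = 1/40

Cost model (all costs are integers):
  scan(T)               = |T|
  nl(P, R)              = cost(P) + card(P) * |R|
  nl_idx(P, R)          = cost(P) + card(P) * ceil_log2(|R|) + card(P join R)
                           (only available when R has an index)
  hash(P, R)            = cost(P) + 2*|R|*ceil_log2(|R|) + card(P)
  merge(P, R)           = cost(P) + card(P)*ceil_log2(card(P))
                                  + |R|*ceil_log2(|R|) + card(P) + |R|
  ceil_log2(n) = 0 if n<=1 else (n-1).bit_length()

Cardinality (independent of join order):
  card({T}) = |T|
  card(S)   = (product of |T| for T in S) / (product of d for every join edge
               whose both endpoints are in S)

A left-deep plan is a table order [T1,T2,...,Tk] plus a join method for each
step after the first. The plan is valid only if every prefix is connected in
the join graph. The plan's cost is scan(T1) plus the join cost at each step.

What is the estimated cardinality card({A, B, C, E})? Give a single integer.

Tables in S: A(100), B(400), C(80), E(250)
Edges inside S: C-A(d=10), C-E(d=50), C-B(d=40)
numerator = 100 * 400 * 80 * 250 = 800000000
denominator = 10 * 50 * 40 = 20000
card(S) = 800000000 / 20000 = 40000

40000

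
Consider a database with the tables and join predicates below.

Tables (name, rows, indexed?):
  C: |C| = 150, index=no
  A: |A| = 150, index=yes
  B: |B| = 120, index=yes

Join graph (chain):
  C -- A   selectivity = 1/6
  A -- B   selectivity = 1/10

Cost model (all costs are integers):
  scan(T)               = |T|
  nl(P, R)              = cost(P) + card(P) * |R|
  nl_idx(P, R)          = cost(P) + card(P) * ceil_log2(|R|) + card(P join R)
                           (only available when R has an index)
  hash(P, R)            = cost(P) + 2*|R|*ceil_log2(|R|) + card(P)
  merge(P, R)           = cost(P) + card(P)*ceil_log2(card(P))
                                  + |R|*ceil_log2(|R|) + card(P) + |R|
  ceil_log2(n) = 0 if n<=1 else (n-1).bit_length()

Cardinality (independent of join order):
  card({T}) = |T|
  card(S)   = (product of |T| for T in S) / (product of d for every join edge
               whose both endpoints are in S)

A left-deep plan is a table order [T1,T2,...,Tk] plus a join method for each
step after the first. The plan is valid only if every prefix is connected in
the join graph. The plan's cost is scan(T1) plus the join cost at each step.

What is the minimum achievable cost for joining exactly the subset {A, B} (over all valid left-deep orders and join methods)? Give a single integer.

1980

Selinger DP over subsets of {A,B}:
  {A}: scan cost=150, card=150
  {B}: scan cost=120, card=120
  {AB}: card=1800; try (B,hash)→1980, (A,merge)→2430, (B,merge)→2460, (A,hash)→2640, (A,nl_idx)→2880, (B,nl_idx)→3000 …(+2); best=1980 via (B,hash)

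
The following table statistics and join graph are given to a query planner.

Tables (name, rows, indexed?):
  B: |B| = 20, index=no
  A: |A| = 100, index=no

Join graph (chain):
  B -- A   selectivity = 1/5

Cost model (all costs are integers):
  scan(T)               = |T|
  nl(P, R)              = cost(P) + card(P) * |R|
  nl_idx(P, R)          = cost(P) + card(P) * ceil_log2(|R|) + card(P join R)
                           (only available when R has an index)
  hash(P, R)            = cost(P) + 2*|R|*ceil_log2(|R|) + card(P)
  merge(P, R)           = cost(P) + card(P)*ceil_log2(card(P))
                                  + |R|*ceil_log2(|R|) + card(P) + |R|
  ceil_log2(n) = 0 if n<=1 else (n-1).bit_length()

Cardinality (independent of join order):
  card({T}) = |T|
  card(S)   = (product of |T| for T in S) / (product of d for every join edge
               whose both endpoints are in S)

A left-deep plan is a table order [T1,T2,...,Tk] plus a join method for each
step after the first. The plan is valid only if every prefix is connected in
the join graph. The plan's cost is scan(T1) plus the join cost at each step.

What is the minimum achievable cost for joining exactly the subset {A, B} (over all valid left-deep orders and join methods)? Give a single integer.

Selinger DP over subsets of {A,B}:
  {B}: scan cost=20, card=20
  {A}: scan cost=100, card=100
  {AB}: card=400; try (B,hash)→400, (A,merge)→940, (B,merge)→1020, (A,hash)→1440, (A,nl)→2020, (B,nl)→2100; best=400 via (B,hash)

400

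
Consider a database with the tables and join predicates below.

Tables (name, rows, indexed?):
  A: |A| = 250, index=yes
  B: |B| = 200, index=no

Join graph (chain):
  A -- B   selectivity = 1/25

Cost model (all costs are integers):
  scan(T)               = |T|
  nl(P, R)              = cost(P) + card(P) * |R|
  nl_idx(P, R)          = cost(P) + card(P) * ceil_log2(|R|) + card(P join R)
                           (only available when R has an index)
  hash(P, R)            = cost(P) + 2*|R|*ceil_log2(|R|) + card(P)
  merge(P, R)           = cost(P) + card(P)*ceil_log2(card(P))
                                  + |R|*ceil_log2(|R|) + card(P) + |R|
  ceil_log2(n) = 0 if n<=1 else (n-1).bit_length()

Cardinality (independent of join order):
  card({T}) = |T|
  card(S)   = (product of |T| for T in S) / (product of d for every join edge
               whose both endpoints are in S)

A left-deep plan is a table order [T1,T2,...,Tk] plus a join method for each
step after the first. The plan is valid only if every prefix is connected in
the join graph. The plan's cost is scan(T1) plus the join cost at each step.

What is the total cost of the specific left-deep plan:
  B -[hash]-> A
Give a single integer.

4400

step 1: scan B: cost=200, card=200
step 2: join A via hash
    card(P join A) = 200*250/(25) = 2000
    cost = 200 + 2*250*8 + 200 = 4400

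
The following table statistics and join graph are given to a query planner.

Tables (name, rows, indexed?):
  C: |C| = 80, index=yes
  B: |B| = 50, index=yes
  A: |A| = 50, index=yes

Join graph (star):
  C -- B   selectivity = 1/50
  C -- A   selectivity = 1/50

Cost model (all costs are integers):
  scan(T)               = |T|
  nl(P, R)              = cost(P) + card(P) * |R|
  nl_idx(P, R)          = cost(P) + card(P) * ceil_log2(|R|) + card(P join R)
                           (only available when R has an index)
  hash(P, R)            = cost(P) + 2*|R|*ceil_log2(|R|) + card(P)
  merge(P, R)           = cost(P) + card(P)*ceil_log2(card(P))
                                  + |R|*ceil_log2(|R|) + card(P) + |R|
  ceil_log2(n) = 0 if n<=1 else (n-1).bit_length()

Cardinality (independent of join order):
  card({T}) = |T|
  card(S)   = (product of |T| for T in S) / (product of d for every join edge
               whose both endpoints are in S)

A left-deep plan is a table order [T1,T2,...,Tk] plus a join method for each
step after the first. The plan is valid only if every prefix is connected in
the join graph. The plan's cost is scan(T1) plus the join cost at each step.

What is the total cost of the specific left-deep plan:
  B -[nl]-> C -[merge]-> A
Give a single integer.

step 1: scan B: cost=50, card=50
step 2: join C via nl
    card(P join C) = 50*80/(50) = 80
    cost = 50 + 50*80 = 4050
step 3: join A via merge
    card(P join A) = 80*50/(50) = 80
    cost = 4050 + 80*7 + 50*6 + 80 + 50 = 5040

5040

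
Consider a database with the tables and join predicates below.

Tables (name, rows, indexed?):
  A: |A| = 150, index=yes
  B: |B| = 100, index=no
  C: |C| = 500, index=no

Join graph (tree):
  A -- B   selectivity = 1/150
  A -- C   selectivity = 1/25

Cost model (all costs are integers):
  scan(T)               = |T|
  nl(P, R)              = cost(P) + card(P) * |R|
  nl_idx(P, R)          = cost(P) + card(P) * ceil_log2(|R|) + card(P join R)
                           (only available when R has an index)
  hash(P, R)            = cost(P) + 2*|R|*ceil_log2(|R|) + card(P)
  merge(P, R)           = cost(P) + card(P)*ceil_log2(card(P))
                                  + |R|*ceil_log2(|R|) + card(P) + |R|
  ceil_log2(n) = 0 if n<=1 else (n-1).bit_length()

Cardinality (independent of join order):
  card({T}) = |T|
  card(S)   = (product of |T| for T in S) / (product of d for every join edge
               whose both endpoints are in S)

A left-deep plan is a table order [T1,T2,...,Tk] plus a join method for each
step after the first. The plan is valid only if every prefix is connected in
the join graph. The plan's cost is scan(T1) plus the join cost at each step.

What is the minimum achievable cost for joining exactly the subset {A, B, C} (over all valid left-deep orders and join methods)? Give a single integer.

6800

Selinger DP over subsets of {A,B,C}:
  {A}: scan cost=150, card=150
  {B}: scan cost=100, card=100
  {C}: scan cost=500, card=500
  {AB}: card=100; try (A,nl_idx)→1000, (B,hash)→1700, (A,merge)→2250, (B,merge)→2300, (A,hash)→2600, (A,nl)→15100 …(+1); best=1000 via (A,nl_idx)
  {AC}: card=3000; try (A,hash)→3400, (C,merge)→6500, (A,merge)→6850, (A,nl_idx)→7500, (C,hash)→9300, (C,nl)→75150 …(+1); best=3400 via (A,hash)
  {ABC}: card=2000; try (C,merge)→6800, (B,hash)→7800, (C,hash)→10100, (B,merge)→43200, (C,nl)→51000, (B,nl)→303400; best=6800 via (C,merge)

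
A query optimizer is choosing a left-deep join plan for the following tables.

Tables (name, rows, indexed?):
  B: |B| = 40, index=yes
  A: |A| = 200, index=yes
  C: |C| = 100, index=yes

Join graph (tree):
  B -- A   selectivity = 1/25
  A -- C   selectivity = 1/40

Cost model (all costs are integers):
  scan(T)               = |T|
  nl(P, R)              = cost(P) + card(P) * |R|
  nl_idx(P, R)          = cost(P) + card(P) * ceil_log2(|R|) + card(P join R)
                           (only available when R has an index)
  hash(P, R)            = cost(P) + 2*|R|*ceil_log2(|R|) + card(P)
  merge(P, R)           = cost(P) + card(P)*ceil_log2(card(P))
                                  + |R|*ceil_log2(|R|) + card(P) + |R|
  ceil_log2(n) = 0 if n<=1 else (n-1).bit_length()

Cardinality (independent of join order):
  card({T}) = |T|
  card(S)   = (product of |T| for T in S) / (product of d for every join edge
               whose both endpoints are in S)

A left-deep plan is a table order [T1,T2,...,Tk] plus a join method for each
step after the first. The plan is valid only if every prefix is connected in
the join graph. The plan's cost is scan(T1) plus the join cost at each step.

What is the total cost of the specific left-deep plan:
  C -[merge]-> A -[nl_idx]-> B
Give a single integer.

step 1: scan C: cost=100, card=100
step 2: join A via merge
    card(P join A) = 100*200/(40) = 500
    cost = 100 + 100*7 + 200*8 + 100 + 200 = 2700
step 3: join B via nl_idx
    card(P join B) = 500*40/(25) = 800
    cost = 2700 + 500*6 + 800 = 6500

6500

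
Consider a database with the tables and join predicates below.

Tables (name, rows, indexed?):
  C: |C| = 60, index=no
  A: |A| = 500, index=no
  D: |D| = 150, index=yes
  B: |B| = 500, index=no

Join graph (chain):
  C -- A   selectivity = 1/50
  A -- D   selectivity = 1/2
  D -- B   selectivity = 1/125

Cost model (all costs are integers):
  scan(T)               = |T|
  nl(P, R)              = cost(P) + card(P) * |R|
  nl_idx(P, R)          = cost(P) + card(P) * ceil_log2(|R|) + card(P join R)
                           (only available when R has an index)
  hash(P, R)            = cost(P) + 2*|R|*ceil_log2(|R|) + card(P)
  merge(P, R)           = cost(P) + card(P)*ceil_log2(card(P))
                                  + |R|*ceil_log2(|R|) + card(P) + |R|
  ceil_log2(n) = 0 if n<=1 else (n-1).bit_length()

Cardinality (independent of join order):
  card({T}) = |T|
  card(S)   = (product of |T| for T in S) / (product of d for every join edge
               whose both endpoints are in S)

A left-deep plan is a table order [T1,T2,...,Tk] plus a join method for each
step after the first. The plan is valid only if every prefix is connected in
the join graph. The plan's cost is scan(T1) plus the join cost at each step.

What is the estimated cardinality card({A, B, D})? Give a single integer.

150000

Tables in S: A(500), B(500), D(150)
Edges inside S: A-D(d=2), D-B(d=125)
numerator = 500 * 500 * 150 = 37500000
denominator = 2 * 125 = 250
card(S) = 37500000 / 250 = 150000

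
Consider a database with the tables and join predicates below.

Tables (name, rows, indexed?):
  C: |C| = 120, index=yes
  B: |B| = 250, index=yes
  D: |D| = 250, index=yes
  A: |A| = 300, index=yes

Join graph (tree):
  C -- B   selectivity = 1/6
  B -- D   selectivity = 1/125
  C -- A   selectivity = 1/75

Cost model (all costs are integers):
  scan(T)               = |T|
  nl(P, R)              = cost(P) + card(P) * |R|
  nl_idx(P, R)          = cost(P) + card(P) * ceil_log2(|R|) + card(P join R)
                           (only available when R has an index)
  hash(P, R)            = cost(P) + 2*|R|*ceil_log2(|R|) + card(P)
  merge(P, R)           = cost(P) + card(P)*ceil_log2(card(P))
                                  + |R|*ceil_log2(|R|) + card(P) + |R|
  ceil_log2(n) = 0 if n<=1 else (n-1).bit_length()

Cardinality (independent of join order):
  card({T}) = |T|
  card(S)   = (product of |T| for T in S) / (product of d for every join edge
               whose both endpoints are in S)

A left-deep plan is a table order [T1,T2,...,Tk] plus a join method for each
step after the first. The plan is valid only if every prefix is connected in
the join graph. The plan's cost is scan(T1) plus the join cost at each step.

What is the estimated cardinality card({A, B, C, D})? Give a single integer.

40000

Tables in S: A(300), B(250), C(120), D(250)
Edges inside S: C-B(d=6), B-D(d=125), C-A(d=75)
numerator = 300 * 250 * 120 * 250 = 2250000000
denominator = 6 * 125 * 75 = 56250
card(S) = 2250000000 / 56250 = 40000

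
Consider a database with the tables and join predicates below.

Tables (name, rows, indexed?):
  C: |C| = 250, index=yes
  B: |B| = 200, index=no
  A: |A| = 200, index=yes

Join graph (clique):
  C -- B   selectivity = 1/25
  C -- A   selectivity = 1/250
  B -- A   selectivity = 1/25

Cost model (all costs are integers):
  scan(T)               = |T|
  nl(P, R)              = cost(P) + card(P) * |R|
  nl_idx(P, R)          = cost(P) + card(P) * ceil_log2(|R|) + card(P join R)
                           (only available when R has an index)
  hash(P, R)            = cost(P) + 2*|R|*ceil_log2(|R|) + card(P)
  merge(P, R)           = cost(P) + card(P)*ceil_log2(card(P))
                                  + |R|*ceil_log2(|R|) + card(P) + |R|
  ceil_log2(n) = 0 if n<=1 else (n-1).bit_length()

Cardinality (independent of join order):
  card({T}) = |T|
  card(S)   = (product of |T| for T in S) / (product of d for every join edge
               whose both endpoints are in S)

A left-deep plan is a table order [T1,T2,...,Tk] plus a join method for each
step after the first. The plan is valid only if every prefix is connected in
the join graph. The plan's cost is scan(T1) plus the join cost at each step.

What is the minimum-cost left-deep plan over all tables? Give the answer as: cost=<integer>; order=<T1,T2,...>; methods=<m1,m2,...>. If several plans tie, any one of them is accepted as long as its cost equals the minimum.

Selinger DP (subsets sized 1..n):
  {C}: scan cost=250, card=250
  {B}: scan cost=200, card=200
  {A}: scan cost=200, card=200
  {BC}: card=2000; try (B,hash)→3700, (C,nl_idx)→3800, (C,merge)→4250, (B,merge)→4300, (C,hash)→4400, (C,nl)→50200 …(+1); best=3700 via (B,hash)
  {AC}: card=200; try (C,nl_idx)→2000, (A,nl_idx)→2450, (A,hash)→3700, (C,merge)→4250, (A,merge)→4300, (C,hash)→4400 …(+2); best=2000 via (C,nl_idx)
  {AB}: card=1600; try (A,nl_idx)→3400, (B,hash)→3600, (A,hash)→3600, (B,merge)→3800, (A,merge)→3800, (B,nl)→40200 …(+1); best=3400 via (A,nl_idx)
  {ABC}: card=64; try (B,hash)→5400, (B,merge)→5600, (A,hash)→8900, (C,hash)→9000, (C,nl_idx)→16264, (A,nl_idx)→19764 …(+5); best=5400 via (B,hash)

cost=5400; order=A,C,B; methods=nl_idx,hash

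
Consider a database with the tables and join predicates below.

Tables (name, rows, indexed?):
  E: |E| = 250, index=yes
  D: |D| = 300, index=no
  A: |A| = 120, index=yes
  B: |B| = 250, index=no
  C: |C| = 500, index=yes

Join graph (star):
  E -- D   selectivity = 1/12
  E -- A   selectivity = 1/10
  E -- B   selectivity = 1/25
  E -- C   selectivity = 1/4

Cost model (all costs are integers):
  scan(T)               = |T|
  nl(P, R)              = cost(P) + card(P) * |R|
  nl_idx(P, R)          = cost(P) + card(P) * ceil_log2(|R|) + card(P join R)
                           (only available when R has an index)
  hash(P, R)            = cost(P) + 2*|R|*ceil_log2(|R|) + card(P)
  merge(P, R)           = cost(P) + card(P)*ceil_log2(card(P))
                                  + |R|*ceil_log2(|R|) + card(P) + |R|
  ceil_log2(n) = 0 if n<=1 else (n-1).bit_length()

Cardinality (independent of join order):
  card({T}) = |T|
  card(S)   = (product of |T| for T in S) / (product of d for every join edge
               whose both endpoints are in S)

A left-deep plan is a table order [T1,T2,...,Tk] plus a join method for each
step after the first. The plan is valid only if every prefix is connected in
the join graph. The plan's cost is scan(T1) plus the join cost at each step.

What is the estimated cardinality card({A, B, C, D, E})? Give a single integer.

93750000

Tables in S: A(120), B(250), C(500), D(300), E(250)
Edges inside S: E-D(d=12), E-A(d=10), E-B(d=25), E-C(d=4)
numerator = 120 * 250 * 500 * 300 * 250 = 1125000000000
denominator = 12 * 10 * 25 * 4 = 12000
card(S) = 1125000000000 / 12000 = 93750000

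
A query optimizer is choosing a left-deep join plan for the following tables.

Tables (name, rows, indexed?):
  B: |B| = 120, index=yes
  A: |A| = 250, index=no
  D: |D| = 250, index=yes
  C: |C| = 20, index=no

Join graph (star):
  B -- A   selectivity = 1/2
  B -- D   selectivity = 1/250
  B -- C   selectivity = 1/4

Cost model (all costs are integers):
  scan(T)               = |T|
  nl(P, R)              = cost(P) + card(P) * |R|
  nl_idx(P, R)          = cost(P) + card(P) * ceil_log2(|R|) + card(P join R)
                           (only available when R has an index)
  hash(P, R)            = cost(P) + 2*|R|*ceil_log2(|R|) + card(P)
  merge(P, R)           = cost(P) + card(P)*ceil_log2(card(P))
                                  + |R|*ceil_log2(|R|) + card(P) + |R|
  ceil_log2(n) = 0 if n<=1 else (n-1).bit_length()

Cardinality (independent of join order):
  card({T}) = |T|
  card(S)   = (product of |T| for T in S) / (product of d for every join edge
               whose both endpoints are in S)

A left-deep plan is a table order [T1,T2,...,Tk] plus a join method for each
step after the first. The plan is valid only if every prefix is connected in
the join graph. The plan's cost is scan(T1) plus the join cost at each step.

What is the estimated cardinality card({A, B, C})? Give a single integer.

Tables in S: A(250), B(120), C(20)
Edges inside S: B-A(d=2), B-C(d=4)
numerator = 250 * 120 * 20 = 600000
denominator = 2 * 4 = 8
card(S) = 600000 / 8 = 75000

75000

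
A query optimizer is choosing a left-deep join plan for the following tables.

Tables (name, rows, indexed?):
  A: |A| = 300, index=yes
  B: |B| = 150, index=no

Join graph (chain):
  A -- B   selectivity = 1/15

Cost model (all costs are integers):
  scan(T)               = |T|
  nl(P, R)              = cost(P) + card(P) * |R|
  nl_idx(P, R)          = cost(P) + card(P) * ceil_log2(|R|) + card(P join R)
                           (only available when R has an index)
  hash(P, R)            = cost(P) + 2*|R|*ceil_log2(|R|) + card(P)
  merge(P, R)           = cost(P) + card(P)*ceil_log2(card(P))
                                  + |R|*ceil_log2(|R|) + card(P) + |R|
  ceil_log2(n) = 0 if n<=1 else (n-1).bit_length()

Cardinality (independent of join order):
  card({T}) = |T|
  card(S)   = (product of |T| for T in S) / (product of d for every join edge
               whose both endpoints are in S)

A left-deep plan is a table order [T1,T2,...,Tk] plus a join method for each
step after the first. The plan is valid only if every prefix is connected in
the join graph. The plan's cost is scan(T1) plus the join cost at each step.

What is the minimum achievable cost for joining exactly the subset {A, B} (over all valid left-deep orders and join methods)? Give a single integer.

3000

Selinger DP over subsets of {A,B}:
  {A}: scan cost=300, card=300
  {B}: scan cost=150, card=150
  {AB}: card=3000; try (B,hash)→3000, (A,merge)→4500, (A,nl_idx)→4500, (B,merge)→4650, (A,hash)→5700, (A,nl)→45150 …(+1); best=3000 via (B,hash)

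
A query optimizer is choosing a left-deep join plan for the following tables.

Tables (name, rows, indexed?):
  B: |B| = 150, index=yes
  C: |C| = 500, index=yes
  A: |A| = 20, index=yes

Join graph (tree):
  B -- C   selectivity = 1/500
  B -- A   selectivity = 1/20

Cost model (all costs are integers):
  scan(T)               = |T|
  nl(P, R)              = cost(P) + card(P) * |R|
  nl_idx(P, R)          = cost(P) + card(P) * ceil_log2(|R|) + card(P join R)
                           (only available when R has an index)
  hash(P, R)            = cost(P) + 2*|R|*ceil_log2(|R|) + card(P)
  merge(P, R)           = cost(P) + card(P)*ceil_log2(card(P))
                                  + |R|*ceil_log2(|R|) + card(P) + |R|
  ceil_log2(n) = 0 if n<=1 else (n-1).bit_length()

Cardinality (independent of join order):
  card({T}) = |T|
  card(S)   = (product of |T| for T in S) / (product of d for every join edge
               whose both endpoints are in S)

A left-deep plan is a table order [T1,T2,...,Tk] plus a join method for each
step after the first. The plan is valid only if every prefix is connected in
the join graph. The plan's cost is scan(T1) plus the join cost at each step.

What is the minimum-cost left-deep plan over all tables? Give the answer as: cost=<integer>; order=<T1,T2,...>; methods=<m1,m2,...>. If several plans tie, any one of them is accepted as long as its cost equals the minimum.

Selinger DP (subsets sized 1..n):
  {B}: scan cost=150, card=150
  {C}: scan cost=500, card=500
  {A}: scan cost=20, card=20
  {BC}: card=150; try (C,nl_idx)→1650, (B,hash)→3400, (B,nl_idx)→4650, (C,merge)→6500, (B,merge)→6850, (C,hash)→9300 …(+2); best=1650 via (C,nl_idx)
  {AB}: card=150; try (B,nl_idx)→330, (A,hash)→500, (A,nl_idx)→1050, (B,merge)→1490, (A,merge)→1620, (B,hash)→2440 …(+2); best=330 via (B,nl_idx)
  {ABC}: card=150; try (C,nl_idx)→1830, (A,hash)→2000, (A,nl_idx)→2550, (A,merge)→3120, (A,nl)→4650, (C,merge)→6680 …(+2); best=1830 via (C,nl_idx)

cost=1830; order=A,B,C; methods=nl_idx,nl_idx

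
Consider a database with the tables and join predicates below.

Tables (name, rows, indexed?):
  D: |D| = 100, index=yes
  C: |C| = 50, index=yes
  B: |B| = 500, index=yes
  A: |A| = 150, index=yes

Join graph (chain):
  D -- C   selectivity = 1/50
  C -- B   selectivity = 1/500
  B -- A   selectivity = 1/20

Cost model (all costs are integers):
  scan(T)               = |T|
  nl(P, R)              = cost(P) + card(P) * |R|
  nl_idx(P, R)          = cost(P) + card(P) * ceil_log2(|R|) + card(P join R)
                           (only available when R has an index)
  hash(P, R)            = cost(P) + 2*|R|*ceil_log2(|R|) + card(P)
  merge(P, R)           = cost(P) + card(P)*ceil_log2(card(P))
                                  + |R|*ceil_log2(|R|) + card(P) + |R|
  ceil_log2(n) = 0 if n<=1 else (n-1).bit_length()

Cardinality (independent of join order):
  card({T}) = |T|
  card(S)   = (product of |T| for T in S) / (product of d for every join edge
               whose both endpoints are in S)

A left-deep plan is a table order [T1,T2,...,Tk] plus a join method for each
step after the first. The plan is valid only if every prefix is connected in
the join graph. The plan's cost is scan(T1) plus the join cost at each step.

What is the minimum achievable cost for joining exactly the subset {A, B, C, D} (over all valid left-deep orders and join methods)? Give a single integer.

Selinger DP over subsets of {A,B,C,D}:
  {D}: scan cost=100, card=100
  {C}: scan cost=50, card=50
  {B}: scan cost=500, card=500
  {A}: scan cost=150, card=150
  {CD}: card=100; try (D,nl_idx)→500, (C,hash)→800, (C,nl_idx)→800, (D,merge)→1200, (C,merge)→1250, (D,hash)→1500 …(+2); best=500 via (D,nl_idx)
  {BC}: card=50; try (B,nl_idx)→550, (C,hash)→1600, (C,nl_idx)→3550, (B,merge)→5400, (C,merge)→5850, (B,hash)→9100 …(+2); best=550 via (B,nl_idx)
  {AB}: card=3750; try (A,hash)→3400, (B,nl_idx)→5250, (B,merge)→6500, (A,merge)→6850, (A,nl_idx)→8250, (B,hash)→9300 …(+2); best=3400 via (A,hash)
  {BCD}: card=100; try (D,nl_idx)→1000, (B,nl_idx)→1500, (D,merge)→1700, (D,hash)→2000, (D,nl)→5550, (B,merge)→6300 …(+2); best=1000 via (D,nl_idx)
  {ABC}: card=375; try (A,nl_idx)→1325, (A,merge)→2250, (A,hash)→3000, (C,hash)→7750, (A,nl)→8050, (C,nl_idx)→26275 …(+2); best=1325 via (A,nl_idx)
  {ABCD}: card=750; try (A,nl_idx)→2550, (D,hash)→3100, (A,merge)→3150, (A,hash)→3500, (D,nl_idx)→4700, (D,merge)→5875 …(+2); best=2550 via (A,nl_idx)

2550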